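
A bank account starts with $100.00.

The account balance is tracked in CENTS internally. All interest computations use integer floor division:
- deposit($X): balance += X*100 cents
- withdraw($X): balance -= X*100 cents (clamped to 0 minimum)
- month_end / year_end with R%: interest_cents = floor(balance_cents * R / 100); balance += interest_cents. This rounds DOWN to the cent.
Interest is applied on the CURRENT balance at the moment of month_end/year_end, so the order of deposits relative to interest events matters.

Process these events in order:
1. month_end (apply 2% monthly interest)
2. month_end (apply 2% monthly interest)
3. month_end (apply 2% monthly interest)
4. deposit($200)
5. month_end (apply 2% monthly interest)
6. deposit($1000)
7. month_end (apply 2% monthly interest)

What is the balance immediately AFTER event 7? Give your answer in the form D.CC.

Answer: 1338.48

Derivation:
After 1 (month_end (apply 2% monthly interest)): balance=$102.00 total_interest=$2.00
After 2 (month_end (apply 2% monthly interest)): balance=$104.04 total_interest=$4.04
After 3 (month_end (apply 2% monthly interest)): balance=$106.12 total_interest=$6.12
After 4 (deposit($200)): balance=$306.12 total_interest=$6.12
After 5 (month_end (apply 2% monthly interest)): balance=$312.24 total_interest=$12.24
After 6 (deposit($1000)): balance=$1312.24 total_interest=$12.24
After 7 (month_end (apply 2% monthly interest)): balance=$1338.48 total_interest=$38.48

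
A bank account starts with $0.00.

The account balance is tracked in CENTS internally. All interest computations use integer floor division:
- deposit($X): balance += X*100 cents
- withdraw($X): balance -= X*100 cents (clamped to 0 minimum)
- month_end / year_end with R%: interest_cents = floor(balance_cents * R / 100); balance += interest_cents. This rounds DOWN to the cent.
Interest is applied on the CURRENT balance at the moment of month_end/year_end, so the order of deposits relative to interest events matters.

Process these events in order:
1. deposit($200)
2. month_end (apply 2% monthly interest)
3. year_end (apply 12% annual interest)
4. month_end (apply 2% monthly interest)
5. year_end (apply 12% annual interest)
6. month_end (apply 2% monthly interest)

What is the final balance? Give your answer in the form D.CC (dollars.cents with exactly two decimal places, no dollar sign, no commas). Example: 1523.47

Answer: 266.22

Derivation:
After 1 (deposit($200)): balance=$200.00 total_interest=$0.00
After 2 (month_end (apply 2% monthly interest)): balance=$204.00 total_interest=$4.00
After 3 (year_end (apply 12% annual interest)): balance=$228.48 total_interest=$28.48
After 4 (month_end (apply 2% monthly interest)): balance=$233.04 total_interest=$33.04
After 5 (year_end (apply 12% annual interest)): balance=$261.00 total_interest=$61.00
After 6 (month_end (apply 2% monthly interest)): balance=$266.22 total_interest=$66.22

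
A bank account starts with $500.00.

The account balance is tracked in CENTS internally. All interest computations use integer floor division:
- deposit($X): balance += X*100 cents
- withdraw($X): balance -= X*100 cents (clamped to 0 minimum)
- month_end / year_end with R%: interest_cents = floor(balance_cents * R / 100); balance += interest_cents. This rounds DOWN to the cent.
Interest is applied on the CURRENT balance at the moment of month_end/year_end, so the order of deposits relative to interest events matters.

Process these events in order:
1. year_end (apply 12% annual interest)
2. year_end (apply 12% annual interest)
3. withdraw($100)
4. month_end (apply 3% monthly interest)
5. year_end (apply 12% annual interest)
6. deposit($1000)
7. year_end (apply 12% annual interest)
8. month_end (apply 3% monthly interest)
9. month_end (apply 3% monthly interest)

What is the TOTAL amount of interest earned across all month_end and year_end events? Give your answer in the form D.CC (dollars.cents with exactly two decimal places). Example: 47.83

After 1 (year_end (apply 12% annual interest)): balance=$560.00 total_interest=$60.00
After 2 (year_end (apply 12% annual interest)): balance=$627.20 total_interest=$127.20
After 3 (withdraw($100)): balance=$527.20 total_interest=$127.20
After 4 (month_end (apply 3% monthly interest)): balance=$543.01 total_interest=$143.01
After 5 (year_end (apply 12% annual interest)): balance=$608.17 total_interest=$208.17
After 6 (deposit($1000)): balance=$1608.17 total_interest=$208.17
After 7 (year_end (apply 12% annual interest)): balance=$1801.15 total_interest=$401.15
After 8 (month_end (apply 3% monthly interest)): balance=$1855.18 total_interest=$455.18
After 9 (month_end (apply 3% monthly interest)): balance=$1910.83 total_interest=$510.83

Answer: 510.83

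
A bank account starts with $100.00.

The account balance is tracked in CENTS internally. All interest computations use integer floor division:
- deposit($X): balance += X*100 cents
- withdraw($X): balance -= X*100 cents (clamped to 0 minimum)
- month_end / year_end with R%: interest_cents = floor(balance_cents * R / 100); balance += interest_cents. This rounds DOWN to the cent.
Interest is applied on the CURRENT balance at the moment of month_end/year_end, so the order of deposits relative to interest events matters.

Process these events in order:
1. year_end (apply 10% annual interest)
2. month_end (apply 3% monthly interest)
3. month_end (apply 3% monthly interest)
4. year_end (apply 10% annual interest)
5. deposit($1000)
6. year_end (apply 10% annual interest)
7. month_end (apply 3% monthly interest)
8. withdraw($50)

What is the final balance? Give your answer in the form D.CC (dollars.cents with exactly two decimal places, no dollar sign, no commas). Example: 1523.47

Answer: 1228.41

Derivation:
After 1 (year_end (apply 10% annual interest)): balance=$110.00 total_interest=$10.00
After 2 (month_end (apply 3% monthly interest)): balance=$113.30 total_interest=$13.30
After 3 (month_end (apply 3% monthly interest)): balance=$116.69 total_interest=$16.69
After 4 (year_end (apply 10% annual interest)): balance=$128.35 total_interest=$28.35
After 5 (deposit($1000)): balance=$1128.35 total_interest=$28.35
After 6 (year_end (apply 10% annual interest)): balance=$1241.18 total_interest=$141.18
After 7 (month_end (apply 3% monthly interest)): balance=$1278.41 total_interest=$178.41
After 8 (withdraw($50)): balance=$1228.41 total_interest=$178.41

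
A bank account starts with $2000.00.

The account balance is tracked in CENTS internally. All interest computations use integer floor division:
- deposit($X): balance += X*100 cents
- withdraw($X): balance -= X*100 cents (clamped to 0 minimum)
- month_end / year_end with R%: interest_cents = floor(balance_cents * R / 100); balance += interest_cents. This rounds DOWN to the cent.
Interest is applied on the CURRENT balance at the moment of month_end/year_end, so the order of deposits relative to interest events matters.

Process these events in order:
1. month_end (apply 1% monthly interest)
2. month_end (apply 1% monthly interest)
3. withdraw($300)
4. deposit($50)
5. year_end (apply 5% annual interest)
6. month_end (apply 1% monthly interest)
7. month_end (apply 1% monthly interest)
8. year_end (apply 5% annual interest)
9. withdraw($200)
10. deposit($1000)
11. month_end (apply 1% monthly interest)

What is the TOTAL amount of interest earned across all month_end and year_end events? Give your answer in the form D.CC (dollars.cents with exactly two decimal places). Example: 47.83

After 1 (month_end (apply 1% monthly interest)): balance=$2020.00 total_interest=$20.00
After 2 (month_end (apply 1% monthly interest)): balance=$2040.20 total_interest=$40.20
After 3 (withdraw($300)): balance=$1740.20 total_interest=$40.20
After 4 (deposit($50)): balance=$1790.20 total_interest=$40.20
After 5 (year_end (apply 5% annual interest)): balance=$1879.71 total_interest=$129.71
After 6 (month_end (apply 1% monthly interest)): balance=$1898.50 total_interest=$148.50
After 7 (month_end (apply 1% monthly interest)): balance=$1917.48 total_interest=$167.48
After 8 (year_end (apply 5% annual interest)): balance=$2013.35 total_interest=$263.35
After 9 (withdraw($200)): balance=$1813.35 total_interest=$263.35
After 10 (deposit($1000)): balance=$2813.35 total_interest=$263.35
After 11 (month_end (apply 1% monthly interest)): balance=$2841.48 total_interest=$291.48

Answer: 291.48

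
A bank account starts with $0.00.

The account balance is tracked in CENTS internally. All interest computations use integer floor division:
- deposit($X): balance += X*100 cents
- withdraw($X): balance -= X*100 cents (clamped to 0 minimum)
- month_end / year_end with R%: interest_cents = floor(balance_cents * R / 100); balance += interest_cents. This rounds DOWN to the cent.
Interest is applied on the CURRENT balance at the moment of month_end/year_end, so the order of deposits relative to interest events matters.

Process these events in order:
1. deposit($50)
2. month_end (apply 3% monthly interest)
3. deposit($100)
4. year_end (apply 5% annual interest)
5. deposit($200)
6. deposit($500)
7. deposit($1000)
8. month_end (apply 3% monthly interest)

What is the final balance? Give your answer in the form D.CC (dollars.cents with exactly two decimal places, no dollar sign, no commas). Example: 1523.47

Answer: 1914.84

Derivation:
After 1 (deposit($50)): balance=$50.00 total_interest=$0.00
After 2 (month_end (apply 3% monthly interest)): balance=$51.50 total_interest=$1.50
After 3 (deposit($100)): balance=$151.50 total_interest=$1.50
After 4 (year_end (apply 5% annual interest)): balance=$159.07 total_interest=$9.07
After 5 (deposit($200)): balance=$359.07 total_interest=$9.07
After 6 (deposit($500)): balance=$859.07 total_interest=$9.07
After 7 (deposit($1000)): balance=$1859.07 total_interest=$9.07
After 8 (month_end (apply 3% monthly interest)): balance=$1914.84 total_interest=$64.84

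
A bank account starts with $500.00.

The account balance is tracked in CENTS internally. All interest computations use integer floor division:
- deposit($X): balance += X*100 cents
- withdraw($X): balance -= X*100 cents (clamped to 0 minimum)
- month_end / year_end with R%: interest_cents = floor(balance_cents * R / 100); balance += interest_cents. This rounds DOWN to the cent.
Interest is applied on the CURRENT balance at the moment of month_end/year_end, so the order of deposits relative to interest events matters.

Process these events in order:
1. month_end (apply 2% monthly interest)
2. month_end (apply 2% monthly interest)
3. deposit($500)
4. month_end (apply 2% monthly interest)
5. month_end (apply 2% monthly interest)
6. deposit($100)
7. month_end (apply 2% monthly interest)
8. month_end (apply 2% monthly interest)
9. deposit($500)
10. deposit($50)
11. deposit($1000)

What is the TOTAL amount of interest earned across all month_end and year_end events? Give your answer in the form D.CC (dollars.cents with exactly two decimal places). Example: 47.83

Answer: 108.32

Derivation:
After 1 (month_end (apply 2% monthly interest)): balance=$510.00 total_interest=$10.00
After 2 (month_end (apply 2% monthly interest)): balance=$520.20 total_interest=$20.20
After 3 (deposit($500)): balance=$1020.20 total_interest=$20.20
After 4 (month_end (apply 2% monthly interest)): balance=$1040.60 total_interest=$40.60
After 5 (month_end (apply 2% monthly interest)): balance=$1061.41 total_interest=$61.41
After 6 (deposit($100)): balance=$1161.41 total_interest=$61.41
After 7 (month_end (apply 2% monthly interest)): balance=$1184.63 total_interest=$84.63
After 8 (month_end (apply 2% monthly interest)): balance=$1208.32 total_interest=$108.32
After 9 (deposit($500)): balance=$1708.32 total_interest=$108.32
After 10 (deposit($50)): balance=$1758.32 total_interest=$108.32
After 11 (deposit($1000)): balance=$2758.32 total_interest=$108.32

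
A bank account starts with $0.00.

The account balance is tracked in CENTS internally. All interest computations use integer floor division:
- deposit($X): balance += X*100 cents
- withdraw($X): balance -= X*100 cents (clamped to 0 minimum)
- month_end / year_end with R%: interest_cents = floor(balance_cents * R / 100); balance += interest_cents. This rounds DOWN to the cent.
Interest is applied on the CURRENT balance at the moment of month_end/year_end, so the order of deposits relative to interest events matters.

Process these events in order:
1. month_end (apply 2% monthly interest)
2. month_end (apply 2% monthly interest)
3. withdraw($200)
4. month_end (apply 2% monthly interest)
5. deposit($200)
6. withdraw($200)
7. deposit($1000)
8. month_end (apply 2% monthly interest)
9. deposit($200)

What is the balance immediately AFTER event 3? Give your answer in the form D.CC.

After 1 (month_end (apply 2% monthly interest)): balance=$0.00 total_interest=$0.00
After 2 (month_end (apply 2% monthly interest)): balance=$0.00 total_interest=$0.00
After 3 (withdraw($200)): balance=$0.00 total_interest=$0.00

Answer: 0.00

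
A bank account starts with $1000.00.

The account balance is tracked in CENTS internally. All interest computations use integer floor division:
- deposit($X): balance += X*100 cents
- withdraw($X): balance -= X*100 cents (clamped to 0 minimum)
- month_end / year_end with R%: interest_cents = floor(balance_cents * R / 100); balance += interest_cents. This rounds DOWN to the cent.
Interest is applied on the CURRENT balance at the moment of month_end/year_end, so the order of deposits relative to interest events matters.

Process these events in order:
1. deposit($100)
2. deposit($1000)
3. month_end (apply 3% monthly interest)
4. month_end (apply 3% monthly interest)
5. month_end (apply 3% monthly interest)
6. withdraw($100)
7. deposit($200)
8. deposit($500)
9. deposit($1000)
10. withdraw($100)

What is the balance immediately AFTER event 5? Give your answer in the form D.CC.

After 1 (deposit($100)): balance=$1100.00 total_interest=$0.00
After 2 (deposit($1000)): balance=$2100.00 total_interest=$0.00
After 3 (month_end (apply 3% monthly interest)): balance=$2163.00 total_interest=$63.00
After 4 (month_end (apply 3% monthly interest)): balance=$2227.89 total_interest=$127.89
After 5 (month_end (apply 3% monthly interest)): balance=$2294.72 total_interest=$194.72

Answer: 2294.72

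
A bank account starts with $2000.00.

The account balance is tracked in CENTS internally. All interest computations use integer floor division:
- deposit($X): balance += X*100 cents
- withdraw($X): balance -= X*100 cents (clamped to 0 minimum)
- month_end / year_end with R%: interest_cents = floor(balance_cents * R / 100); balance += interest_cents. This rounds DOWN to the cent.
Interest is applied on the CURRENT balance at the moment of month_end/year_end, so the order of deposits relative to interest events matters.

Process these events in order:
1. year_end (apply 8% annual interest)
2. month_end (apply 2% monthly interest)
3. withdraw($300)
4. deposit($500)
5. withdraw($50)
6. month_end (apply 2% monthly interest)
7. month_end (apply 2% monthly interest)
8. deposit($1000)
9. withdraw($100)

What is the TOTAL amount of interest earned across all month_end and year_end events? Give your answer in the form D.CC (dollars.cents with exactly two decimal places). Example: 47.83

Answer: 298.26

Derivation:
After 1 (year_end (apply 8% annual interest)): balance=$2160.00 total_interest=$160.00
After 2 (month_end (apply 2% monthly interest)): balance=$2203.20 total_interest=$203.20
After 3 (withdraw($300)): balance=$1903.20 total_interest=$203.20
After 4 (deposit($500)): balance=$2403.20 total_interest=$203.20
After 5 (withdraw($50)): balance=$2353.20 total_interest=$203.20
After 6 (month_end (apply 2% monthly interest)): balance=$2400.26 total_interest=$250.26
After 7 (month_end (apply 2% monthly interest)): balance=$2448.26 total_interest=$298.26
After 8 (deposit($1000)): balance=$3448.26 total_interest=$298.26
After 9 (withdraw($100)): balance=$3348.26 total_interest=$298.26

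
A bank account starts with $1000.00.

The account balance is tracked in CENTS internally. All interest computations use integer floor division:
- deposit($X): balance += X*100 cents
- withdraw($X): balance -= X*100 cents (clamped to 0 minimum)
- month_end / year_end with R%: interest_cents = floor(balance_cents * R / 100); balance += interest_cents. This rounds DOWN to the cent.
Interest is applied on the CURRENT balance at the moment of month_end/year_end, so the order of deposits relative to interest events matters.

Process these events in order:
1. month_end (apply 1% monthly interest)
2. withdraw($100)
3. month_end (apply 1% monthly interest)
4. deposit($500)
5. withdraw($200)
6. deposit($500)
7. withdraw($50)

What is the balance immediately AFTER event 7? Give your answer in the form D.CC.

Answer: 1669.10

Derivation:
After 1 (month_end (apply 1% monthly interest)): balance=$1010.00 total_interest=$10.00
After 2 (withdraw($100)): balance=$910.00 total_interest=$10.00
After 3 (month_end (apply 1% monthly interest)): balance=$919.10 total_interest=$19.10
After 4 (deposit($500)): balance=$1419.10 total_interest=$19.10
After 5 (withdraw($200)): balance=$1219.10 total_interest=$19.10
After 6 (deposit($500)): balance=$1719.10 total_interest=$19.10
After 7 (withdraw($50)): balance=$1669.10 total_interest=$19.10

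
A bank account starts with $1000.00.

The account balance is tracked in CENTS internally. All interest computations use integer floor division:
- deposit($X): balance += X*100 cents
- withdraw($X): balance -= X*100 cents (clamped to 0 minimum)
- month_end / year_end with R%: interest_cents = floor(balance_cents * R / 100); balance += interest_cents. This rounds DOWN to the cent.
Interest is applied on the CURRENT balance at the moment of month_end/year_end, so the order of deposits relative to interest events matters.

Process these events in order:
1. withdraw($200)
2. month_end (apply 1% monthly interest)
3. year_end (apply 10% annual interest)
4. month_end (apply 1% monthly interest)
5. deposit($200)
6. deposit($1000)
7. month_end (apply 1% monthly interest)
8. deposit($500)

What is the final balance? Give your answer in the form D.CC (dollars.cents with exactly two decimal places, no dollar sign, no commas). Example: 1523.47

After 1 (withdraw($200)): balance=$800.00 total_interest=$0.00
After 2 (month_end (apply 1% monthly interest)): balance=$808.00 total_interest=$8.00
After 3 (year_end (apply 10% annual interest)): balance=$888.80 total_interest=$88.80
After 4 (month_end (apply 1% monthly interest)): balance=$897.68 total_interest=$97.68
After 5 (deposit($200)): balance=$1097.68 total_interest=$97.68
After 6 (deposit($1000)): balance=$2097.68 total_interest=$97.68
After 7 (month_end (apply 1% monthly interest)): balance=$2118.65 total_interest=$118.65
After 8 (deposit($500)): balance=$2618.65 total_interest=$118.65

Answer: 2618.65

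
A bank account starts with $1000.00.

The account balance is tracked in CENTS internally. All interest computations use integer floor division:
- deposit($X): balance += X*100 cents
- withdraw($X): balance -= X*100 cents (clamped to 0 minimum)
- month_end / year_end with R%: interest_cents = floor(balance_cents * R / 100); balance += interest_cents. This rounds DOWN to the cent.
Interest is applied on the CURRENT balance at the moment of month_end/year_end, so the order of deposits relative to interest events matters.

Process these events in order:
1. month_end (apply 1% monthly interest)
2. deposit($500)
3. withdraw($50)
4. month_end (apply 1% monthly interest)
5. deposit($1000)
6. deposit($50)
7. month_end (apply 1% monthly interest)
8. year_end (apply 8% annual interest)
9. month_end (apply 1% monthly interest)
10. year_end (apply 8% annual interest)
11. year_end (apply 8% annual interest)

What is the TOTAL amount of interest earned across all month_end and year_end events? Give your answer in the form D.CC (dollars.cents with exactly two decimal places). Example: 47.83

After 1 (month_end (apply 1% monthly interest)): balance=$1010.00 total_interest=$10.00
After 2 (deposit($500)): balance=$1510.00 total_interest=$10.00
After 3 (withdraw($50)): balance=$1460.00 total_interest=$10.00
After 4 (month_end (apply 1% monthly interest)): balance=$1474.60 total_interest=$24.60
After 5 (deposit($1000)): balance=$2474.60 total_interest=$24.60
After 6 (deposit($50)): balance=$2524.60 total_interest=$24.60
After 7 (month_end (apply 1% monthly interest)): balance=$2549.84 total_interest=$49.84
After 8 (year_end (apply 8% annual interest)): balance=$2753.82 total_interest=$253.82
After 9 (month_end (apply 1% monthly interest)): balance=$2781.35 total_interest=$281.35
After 10 (year_end (apply 8% annual interest)): balance=$3003.85 total_interest=$503.85
After 11 (year_end (apply 8% annual interest)): balance=$3244.15 total_interest=$744.15

Answer: 744.15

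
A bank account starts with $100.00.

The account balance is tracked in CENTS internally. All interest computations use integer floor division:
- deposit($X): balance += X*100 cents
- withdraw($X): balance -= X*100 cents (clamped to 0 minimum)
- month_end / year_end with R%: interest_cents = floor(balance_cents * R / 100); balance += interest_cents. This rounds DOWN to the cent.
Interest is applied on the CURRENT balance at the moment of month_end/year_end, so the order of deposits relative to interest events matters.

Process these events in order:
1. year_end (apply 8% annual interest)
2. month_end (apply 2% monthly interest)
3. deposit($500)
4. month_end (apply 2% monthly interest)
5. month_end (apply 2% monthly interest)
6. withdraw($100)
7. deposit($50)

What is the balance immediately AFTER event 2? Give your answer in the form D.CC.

Answer: 110.16

Derivation:
After 1 (year_end (apply 8% annual interest)): balance=$108.00 total_interest=$8.00
After 2 (month_end (apply 2% monthly interest)): balance=$110.16 total_interest=$10.16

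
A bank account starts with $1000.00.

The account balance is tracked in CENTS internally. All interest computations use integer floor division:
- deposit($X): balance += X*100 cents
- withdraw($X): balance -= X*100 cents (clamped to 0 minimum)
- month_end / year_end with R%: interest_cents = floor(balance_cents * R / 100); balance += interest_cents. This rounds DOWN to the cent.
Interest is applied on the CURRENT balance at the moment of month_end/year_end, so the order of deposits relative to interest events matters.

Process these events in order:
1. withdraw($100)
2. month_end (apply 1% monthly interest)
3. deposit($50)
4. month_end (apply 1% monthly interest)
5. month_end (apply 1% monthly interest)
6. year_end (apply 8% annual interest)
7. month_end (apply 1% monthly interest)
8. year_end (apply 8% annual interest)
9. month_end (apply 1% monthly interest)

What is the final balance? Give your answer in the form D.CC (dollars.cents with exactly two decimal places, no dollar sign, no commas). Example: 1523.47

After 1 (withdraw($100)): balance=$900.00 total_interest=$0.00
After 2 (month_end (apply 1% monthly interest)): balance=$909.00 total_interest=$9.00
After 3 (deposit($50)): balance=$959.00 total_interest=$9.00
After 4 (month_end (apply 1% monthly interest)): balance=$968.59 total_interest=$18.59
After 5 (month_end (apply 1% monthly interest)): balance=$978.27 total_interest=$28.27
After 6 (year_end (apply 8% annual interest)): balance=$1056.53 total_interest=$106.53
After 7 (month_end (apply 1% monthly interest)): balance=$1067.09 total_interest=$117.09
After 8 (year_end (apply 8% annual interest)): balance=$1152.45 total_interest=$202.45
After 9 (month_end (apply 1% monthly interest)): balance=$1163.97 total_interest=$213.97

Answer: 1163.97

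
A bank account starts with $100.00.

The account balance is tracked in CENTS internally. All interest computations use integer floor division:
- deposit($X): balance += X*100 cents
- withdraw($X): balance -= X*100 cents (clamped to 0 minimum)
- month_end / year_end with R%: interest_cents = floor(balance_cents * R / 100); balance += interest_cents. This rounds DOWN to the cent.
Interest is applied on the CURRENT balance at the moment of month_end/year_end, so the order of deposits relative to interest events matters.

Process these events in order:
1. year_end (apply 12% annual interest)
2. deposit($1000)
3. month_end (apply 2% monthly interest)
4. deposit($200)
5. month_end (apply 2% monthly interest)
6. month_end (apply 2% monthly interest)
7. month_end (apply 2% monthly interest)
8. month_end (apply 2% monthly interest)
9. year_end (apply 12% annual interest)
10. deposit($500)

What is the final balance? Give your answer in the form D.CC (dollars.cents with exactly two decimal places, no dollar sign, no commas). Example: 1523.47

After 1 (year_end (apply 12% annual interest)): balance=$112.00 total_interest=$12.00
After 2 (deposit($1000)): balance=$1112.00 total_interest=$12.00
After 3 (month_end (apply 2% monthly interest)): balance=$1134.24 total_interest=$34.24
After 4 (deposit($200)): balance=$1334.24 total_interest=$34.24
After 5 (month_end (apply 2% monthly interest)): balance=$1360.92 total_interest=$60.92
After 6 (month_end (apply 2% monthly interest)): balance=$1388.13 total_interest=$88.13
After 7 (month_end (apply 2% monthly interest)): balance=$1415.89 total_interest=$115.89
After 8 (month_end (apply 2% monthly interest)): balance=$1444.20 total_interest=$144.20
After 9 (year_end (apply 12% annual interest)): balance=$1617.50 total_interest=$317.50
After 10 (deposit($500)): balance=$2117.50 total_interest=$317.50

Answer: 2117.50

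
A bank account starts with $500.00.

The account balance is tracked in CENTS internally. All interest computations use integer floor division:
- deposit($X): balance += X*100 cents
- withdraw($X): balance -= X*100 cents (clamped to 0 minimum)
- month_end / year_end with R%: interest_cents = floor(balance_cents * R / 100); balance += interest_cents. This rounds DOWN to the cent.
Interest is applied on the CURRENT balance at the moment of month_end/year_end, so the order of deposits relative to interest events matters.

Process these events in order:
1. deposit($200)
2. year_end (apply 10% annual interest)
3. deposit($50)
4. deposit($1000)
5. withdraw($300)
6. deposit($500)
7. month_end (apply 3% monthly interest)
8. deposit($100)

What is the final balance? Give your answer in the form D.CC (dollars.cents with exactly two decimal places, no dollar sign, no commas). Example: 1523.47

Answer: 2180.60

Derivation:
After 1 (deposit($200)): balance=$700.00 total_interest=$0.00
After 2 (year_end (apply 10% annual interest)): balance=$770.00 total_interest=$70.00
After 3 (deposit($50)): balance=$820.00 total_interest=$70.00
After 4 (deposit($1000)): balance=$1820.00 total_interest=$70.00
After 5 (withdraw($300)): balance=$1520.00 total_interest=$70.00
After 6 (deposit($500)): balance=$2020.00 total_interest=$70.00
After 7 (month_end (apply 3% monthly interest)): balance=$2080.60 total_interest=$130.60
After 8 (deposit($100)): balance=$2180.60 total_interest=$130.60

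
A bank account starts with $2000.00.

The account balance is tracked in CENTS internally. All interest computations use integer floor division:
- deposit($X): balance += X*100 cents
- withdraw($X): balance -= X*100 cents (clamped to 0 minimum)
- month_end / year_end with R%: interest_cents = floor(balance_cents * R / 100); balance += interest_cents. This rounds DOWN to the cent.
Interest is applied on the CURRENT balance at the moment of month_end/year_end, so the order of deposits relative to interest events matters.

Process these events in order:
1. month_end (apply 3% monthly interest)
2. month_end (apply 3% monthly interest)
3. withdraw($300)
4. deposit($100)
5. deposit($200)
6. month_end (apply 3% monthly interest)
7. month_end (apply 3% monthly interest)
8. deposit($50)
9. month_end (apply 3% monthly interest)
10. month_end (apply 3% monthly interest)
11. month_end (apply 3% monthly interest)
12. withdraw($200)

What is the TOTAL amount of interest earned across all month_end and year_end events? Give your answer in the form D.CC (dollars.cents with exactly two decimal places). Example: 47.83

Answer: 464.37

Derivation:
After 1 (month_end (apply 3% monthly interest)): balance=$2060.00 total_interest=$60.00
After 2 (month_end (apply 3% monthly interest)): balance=$2121.80 total_interest=$121.80
After 3 (withdraw($300)): balance=$1821.80 total_interest=$121.80
After 4 (deposit($100)): balance=$1921.80 total_interest=$121.80
After 5 (deposit($200)): balance=$2121.80 total_interest=$121.80
After 6 (month_end (apply 3% monthly interest)): balance=$2185.45 total_interest=$185.45
After 7 (month_end (apply 3% monthly interest)): balance=$2251.01 total_interest=$251.01
After 8 (deposit($50)): balance=$2301.01 total_interest=$251.01
After 9 (month_end (apply 3% monthly interest)): balance=$2370.04 total_interest=$320.04
After 10 (month_end (apply 3% monthly interest)): balance=$2441.14 total_interest=$391.14
After 11 (month_end (apply 3% monthly interest)): balance=$2514.37 total_interest=$464.37
After 12 (withdraw($200)): balance=$2314.37 total_interest=$464.37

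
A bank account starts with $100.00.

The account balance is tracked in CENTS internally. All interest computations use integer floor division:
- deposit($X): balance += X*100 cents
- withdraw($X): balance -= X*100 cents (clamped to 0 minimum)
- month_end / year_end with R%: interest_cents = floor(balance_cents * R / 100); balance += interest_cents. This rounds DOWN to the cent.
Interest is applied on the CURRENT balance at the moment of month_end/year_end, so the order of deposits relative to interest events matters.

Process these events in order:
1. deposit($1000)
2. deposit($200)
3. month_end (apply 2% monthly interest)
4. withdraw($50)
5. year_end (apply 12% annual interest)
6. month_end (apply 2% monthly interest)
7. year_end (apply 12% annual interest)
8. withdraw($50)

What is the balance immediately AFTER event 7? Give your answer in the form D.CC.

Answer: 1632.62

Derivation:
After 1 (deposit($1000)): balance=$1100.00 total_interest=$0.00
After 2 (deposit($200)): balance=$1300.00 total_interest=$0.00
After 3 (month_end (apply 2% monthly interest)): balance=$1326.00 total_interest=$26.00
After 4 (withdraw($50)): balance=$1276.00 total_interest=$26.00
After 5 (year_end (apply 12% annual interest)): balance=$1429.12 total_interest=$179.12
After 6 (month_end (apply 2% monthly interest)): balance=$1457.70 total_interest=$207.70
After 7 (year_end (apply 12% annual interest)): balance=$1632.62 total_interest=$382.62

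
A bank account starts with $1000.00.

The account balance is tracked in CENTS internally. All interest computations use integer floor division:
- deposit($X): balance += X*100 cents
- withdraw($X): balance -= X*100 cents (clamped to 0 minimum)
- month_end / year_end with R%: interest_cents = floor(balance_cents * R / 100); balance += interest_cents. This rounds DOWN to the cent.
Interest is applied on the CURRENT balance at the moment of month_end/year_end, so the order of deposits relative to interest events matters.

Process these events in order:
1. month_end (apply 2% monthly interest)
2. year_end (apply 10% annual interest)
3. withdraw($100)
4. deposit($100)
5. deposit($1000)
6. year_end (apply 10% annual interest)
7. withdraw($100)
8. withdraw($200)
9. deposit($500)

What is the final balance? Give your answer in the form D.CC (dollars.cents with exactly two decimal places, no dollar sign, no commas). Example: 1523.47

After 1 (month_end (apply 2% monthly interest)): balance=$1020.00 total_interest=$20.00
After 2 (year_end (apply 10% annual interest)): balance=$1122.00 total_interest=$122.00
After 3 (withdraw($100)): balance=$1022.00 total_interest=$122.00
After 4 (deposit($100)): balance=$1122.00 total_interest=$122.00
After 5 (deposit($1000)): balance=$2122.00 total_interest=$122.00
After 6 (year_end (apply 10% annual interest)): balance=$2334.20 total_interest=$334.20
After 7 (withdraw($100)): balance=$2234.20 total_interest=$334.20
After 8 (withdraw($200)): balance=$2034.20 total_interest=$334.20
After 9 (deposit($500)): balance=$2534.20 total_interest=$334.20

Answer: 2534.20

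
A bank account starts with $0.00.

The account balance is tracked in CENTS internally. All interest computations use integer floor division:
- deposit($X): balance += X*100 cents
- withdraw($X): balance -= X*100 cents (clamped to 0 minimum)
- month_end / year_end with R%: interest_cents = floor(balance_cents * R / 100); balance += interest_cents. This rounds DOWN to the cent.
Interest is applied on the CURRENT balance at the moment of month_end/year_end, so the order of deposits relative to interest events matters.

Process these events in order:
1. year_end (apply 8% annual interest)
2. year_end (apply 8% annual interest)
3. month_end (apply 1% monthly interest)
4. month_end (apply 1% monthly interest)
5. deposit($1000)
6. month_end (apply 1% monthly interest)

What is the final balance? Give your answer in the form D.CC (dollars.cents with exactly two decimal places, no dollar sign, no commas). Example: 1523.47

Answer: 1010.00

Derivation:
After 1 (year_end (apply 8% annual interest)): balance=$0.00 total_interest=$0.00
After 2 (year_end (apply 8% annual interest)): balance=$0.00 total_interest=$0.00
After 3 (month_end (apply 1% monthly interest)): balance=$0.00 total_interest=$0.00
After 4 (month_end (apply 1% monthly interest)): balance=$0.00 total_interest=$0.00
After 5 (deposit($1000)): balance=$1000.00 total_interest=$0.00
After 6 (month_end (apply 1% monthly interest)): balance=$1010.00 total_interest=$10.00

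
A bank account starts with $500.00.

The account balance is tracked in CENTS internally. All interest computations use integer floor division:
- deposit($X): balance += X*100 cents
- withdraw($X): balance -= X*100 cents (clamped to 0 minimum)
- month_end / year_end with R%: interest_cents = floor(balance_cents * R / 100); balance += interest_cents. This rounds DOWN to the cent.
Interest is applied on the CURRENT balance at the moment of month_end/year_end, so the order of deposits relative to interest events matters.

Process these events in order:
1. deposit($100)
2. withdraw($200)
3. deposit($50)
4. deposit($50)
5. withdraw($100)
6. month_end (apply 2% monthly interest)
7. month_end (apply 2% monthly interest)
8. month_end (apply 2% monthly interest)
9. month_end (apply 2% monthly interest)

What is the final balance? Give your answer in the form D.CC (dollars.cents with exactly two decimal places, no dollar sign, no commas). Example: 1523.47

After 1 (deposit($100)): balance=$600.00 total_interest=$0.00
After 2 (withdraw($200)): balance=$400.00 total_interest=$0.00
After 3 (deposit($50)): balance=$450.00 total_interest=$0.00
After 4 (deposit($50)): balance=$500.00 total_interest=$0.00
After 5 (withdraw($100)): balance=$400.00 total_interest=$0.00
After 6 (month_end (apply 2% monthly interest)): balance=$408.00 total_interest=$8.00
After 7 (month_end (apply 2% monthly interest)): balance=$416.16 total_interest=$16.16
After 8 (month_end (apply 2% monthly interest)): balance=$424.48 total_interest=$24.48
After 9 (month_end (apply 2% monthly interest)): balance=$432.96 total_interest=$32.96

Answer: 432.96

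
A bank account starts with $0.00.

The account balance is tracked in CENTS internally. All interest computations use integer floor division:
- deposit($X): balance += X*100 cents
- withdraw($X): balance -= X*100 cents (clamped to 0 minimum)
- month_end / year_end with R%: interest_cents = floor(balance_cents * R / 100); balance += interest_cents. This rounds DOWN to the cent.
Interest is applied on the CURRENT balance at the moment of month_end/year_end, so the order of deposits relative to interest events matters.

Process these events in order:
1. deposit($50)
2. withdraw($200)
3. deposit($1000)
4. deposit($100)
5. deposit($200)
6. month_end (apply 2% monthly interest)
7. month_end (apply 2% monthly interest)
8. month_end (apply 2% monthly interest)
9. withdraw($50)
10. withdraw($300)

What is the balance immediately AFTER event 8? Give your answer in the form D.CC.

Answer: 1379.57

Derivation:
After 1 (deposit($50)): balance=$50.00 total_interest=$0.00
After 2 (withdraw($200)): balance=$0.00 total_interest=$0.00
After 3 (deposit($1000)): balance=$1000.00 total_interest=$0.00
After 4 (deposit($100)): balance=$1100.00 total_interest=$0.00
After 5 (deposit($200)): balance=$1300.00 total_interest=$0.00
After 6 (month_end (apply 2% monthly interest)): balance=$1326.00 total_interest=$26.00
After 7 (month_end (apply 2% monthly interest)): balance=$1352.52 total_interest=$52.52
After 8 (month_end (apply 2% monthly interest)): balance=$1379.57 total_interest=$79.57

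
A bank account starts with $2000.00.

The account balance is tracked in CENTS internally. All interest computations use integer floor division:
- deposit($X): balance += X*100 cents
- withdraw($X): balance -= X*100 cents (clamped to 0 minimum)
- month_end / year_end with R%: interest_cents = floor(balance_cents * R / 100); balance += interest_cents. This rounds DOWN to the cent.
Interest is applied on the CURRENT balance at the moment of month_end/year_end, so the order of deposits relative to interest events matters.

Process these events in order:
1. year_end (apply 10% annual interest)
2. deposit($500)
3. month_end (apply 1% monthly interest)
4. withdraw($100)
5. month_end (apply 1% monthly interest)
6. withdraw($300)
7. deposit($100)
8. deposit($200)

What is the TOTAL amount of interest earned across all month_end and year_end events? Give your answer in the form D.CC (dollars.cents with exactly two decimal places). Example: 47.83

Answer: 253.27

Derivation:
After 1 (year_end (apply 10% annual interest)): balance=$2200.00 total_interest=$200.00
After 2 (deposit($500)): balance=$2700.00 total_interest=$200.00
After 3 (month_end (apply 1% monthly interest)): balance=$2727.00 total_interest=$227.00
After 4 (withdraw($100)): balance=$2627.00 total_interest=$227.00
After 5 (month_end (apply 1% monthly interest)): balance=$2653.27 total_interest=$253.27
After 6 (withdraw($300)): balance=$2353.27 total_interest=$253.27
After 7 (deposit($100)): balance=$2453.27 total_interest=$253.27
After 8 (deposit($200)): balance=$2653.27 total_interest=$253.27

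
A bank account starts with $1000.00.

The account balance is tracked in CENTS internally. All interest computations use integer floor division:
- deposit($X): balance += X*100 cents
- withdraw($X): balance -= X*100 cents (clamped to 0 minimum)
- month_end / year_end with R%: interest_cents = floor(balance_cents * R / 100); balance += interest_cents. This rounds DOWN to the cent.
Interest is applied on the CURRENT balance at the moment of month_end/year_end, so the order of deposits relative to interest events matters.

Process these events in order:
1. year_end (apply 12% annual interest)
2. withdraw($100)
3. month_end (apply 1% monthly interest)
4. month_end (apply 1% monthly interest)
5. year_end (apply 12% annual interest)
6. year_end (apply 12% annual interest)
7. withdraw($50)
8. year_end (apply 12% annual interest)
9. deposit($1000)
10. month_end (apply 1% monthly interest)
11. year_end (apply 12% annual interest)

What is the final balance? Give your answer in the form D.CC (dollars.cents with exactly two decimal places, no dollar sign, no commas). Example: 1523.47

After 1 (year_end (apply 12% annual interest)): balance=$1120.00 total_interest=$120.00
After 2 (withdraw($100)): balance=$1020.00 total_interest=$120.00
After 3 (month_end (apply 1% monthly interest)): balance=$1030.20 total_interest=$130.20
After 4 (month_end (apply 1% monthly interest)): balance=$1040.50 total_interest=$140.50
After 5 (year_end (apply 12% annual interest)): balance=$1165.36 total_interest=$265.36
After 6 (year_end (apply 12% annual interest)): balance=$1305.20 total_interest=$405.20
After 7 (withdraw($50)): balance=$1255.20 total_interest=$405.20
After 8 (year_end (apply 12% annual interest)): balance=$1405.82 total_interest=$555.82
After 9 (deposit($1000)): balance=$2405.82 total_interest=$555.82
After 10 (month_end (apply 1% monthly interest)): balance=$2429.87 total_interest=$579.87
After 11 (year_end (apply 12% annual interest)): balance=$2721.45 total_interest=$871.45

Answer: 2721.45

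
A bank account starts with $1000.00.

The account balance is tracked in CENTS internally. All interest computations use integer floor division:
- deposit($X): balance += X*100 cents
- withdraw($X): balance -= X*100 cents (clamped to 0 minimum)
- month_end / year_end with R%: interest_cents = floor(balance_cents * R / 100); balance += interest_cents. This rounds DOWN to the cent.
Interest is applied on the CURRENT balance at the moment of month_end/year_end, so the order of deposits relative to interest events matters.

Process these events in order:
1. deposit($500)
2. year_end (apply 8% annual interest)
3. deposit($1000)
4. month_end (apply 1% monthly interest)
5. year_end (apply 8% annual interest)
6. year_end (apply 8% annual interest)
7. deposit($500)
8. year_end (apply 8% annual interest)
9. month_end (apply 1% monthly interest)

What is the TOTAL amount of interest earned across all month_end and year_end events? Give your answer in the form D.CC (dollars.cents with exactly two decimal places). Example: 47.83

After 1 (deposit($500)): balance=$1500.00 total_interest=$0.00
After 2 (year_end (apply 8% annual interest)): balance=$1620.00 total_interest=$120.00
After 3 (deposit($1000)): balance=$2620.00 total_interest=$120.00
After 4 (month_end (apply 1% monthly interest)): balance=$2646.20 total_interest=$146.20
After 5 (year_end (apply 8% annual interest)): balance=$2857.89 total_interest=$357.89
After 6 (year_end (apply 8% annual interest)): balance=$3086.52 total_interest=$586.52
After 7 (deposit($500)): balance=$3586.52 total_interest=$586.52
After 8 (year_end (apply 8% annual interest)): balance=$3873.44 total_interest=$873.44
After 9 (month_end (apply 1% monthly interest)): balance=$3912.17 total_interest=$912.17

Answer: 912.17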